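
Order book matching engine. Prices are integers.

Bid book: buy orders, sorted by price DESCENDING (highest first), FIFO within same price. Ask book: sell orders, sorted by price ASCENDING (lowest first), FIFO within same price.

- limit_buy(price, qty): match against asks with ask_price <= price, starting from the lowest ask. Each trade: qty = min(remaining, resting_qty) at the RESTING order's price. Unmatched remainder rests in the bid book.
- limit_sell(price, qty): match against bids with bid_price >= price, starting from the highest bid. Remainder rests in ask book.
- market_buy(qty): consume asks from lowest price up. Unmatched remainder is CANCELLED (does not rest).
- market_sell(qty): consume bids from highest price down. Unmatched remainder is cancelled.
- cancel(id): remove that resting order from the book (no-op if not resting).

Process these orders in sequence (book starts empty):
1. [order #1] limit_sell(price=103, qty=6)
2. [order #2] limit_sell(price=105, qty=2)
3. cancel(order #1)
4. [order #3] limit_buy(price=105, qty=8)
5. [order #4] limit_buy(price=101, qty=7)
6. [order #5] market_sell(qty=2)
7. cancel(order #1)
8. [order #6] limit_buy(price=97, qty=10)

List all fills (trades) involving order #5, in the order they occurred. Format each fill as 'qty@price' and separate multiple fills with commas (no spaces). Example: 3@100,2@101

After op 1 [order #1] limit_sell(price=103, qty=6): fills=none; bids=[-] asks=[#1:6@103]
After op 2 [order #2] limit_sell(price=105, qty=2): fills=none; bids=[-] asks=[#1:6@103 #2:2@105]
After op 3 cancel(order #1): fills=none; bids=[-] asks=[#2:2@105]
After op 4 [order #3] limit_buy(price=105, qty=8): fills=#3x#2:2@105; bids=[#3:6@105] asks=[-]
After op 5 [order #4] limit_buy(price=101, qty=7): fills=none; bids=[#3:6@105 #4:7@101] asks=[-]
After op 6 [order #5] market_sell(qty=2): fills=#3x#5:2@105; bids=[#3:4@105 #4:7@101] asks=[-]
After op 7 cancel(order #1): fills=none; bids=[#3:4@105 #4:7@101] asks=[-]
After op 8 [order #6] limit_buy(price=97, qty=10): fills=none; bids=[#3:4@105 #4:7@101 #6:10@97] asks=[-]

Answer: 2@105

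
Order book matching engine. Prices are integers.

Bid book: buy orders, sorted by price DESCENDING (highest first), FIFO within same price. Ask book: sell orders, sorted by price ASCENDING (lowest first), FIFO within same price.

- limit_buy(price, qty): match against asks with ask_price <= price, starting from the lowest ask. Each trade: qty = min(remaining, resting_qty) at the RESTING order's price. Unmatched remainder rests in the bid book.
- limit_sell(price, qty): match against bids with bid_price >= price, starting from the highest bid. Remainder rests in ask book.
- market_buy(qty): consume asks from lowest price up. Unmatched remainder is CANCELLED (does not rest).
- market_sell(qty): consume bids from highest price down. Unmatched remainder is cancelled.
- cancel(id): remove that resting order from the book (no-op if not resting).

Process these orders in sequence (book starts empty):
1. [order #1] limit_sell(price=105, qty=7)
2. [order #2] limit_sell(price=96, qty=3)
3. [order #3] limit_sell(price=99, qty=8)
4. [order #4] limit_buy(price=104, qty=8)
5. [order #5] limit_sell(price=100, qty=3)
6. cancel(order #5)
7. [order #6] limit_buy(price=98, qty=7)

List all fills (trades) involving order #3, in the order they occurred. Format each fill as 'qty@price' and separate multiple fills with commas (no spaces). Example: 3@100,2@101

Answer: 5@99

Derivation:
After op 1 [order #1] limit_sell(price=105, qty=7): fills=none; bids=[-] asks=[#1:7@105]
After op 2 [order #2] limit_sell(price=96, qty=3): fills=none; bids=[-] asks=[#2:3@96 #1:7@105]
After op 3 [order #3] limit_sell(price=99, qty=8): fills=none; bids=[-] asks=[#2:3@96 #3:8@99 #1:7@105]
After op 4 [order #4] limit_buy(price=104, qty=8): fills=#4x#2:3@96 #4x#3:5@99; bids=[-] asks=[#3:3@99 #1:7@105]
After op 5 [order #5] limit_sell(price=100, qty=3): fills=none; bids=[-] asks=[#3:3@99 #5:3@100 #1:7@105]
After op 6 cancel(order #5): fills=none; bids=[-] asks=[#3:3@99 #1:7@105]
After op 7 [order #6] limit_buy(price=98, qty=7): fills=none; bids=[#6:7@98] asks=[#3:3@99 #1:7@105]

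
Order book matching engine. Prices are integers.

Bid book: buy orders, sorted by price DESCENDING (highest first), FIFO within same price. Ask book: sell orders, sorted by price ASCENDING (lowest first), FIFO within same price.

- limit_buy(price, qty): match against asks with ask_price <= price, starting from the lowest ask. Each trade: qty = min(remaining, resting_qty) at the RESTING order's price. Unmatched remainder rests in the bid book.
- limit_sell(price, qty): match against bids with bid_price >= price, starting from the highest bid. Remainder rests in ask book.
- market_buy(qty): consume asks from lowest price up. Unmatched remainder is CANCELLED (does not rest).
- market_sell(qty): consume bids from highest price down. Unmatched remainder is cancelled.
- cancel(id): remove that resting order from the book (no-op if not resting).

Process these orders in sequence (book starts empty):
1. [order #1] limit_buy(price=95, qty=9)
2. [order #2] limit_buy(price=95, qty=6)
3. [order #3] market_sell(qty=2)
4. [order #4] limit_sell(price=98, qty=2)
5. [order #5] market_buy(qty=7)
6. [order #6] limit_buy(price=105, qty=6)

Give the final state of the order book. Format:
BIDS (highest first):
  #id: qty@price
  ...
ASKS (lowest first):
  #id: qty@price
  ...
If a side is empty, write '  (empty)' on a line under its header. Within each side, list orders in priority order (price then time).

Answer: BIDS (highest first):
  #6: 6@105
  #1: 7@95
  #2: 6@95
ASKS (lowest first):
  (empty)

Derivation:
After op 1 [order #1] limit_buy(price=95, qty=9): fills=none; bids=[#1:9@95] asks=[-]
After op 2 [order #2] limit_buy(price=95, qty=6): fills=none; bids=[#1:9@95 #2:6@95] asks=[-]
After op 3 [order #3] market_sell(qty=2): fills=#1x#3:2@95; bids=[#1:7@95 #2:6@95] asks=[-]
After op 4 [order #4] limit_sell(price=98, qty=2): fills=none; bids=[#1:7@95 #2:6@95] asks=[#4:2@98]
After op 5 [order #5] market_buy(qty=7): fills=#5x#4:2@98; bids=[#1:7@95 #2:6@95] asks=[-]
After op 6 [order #6] limit_buy(price=105, qty=6): fills=none; bids=[#6:6@105 #1:7@95 #2:6@95] asks=[-]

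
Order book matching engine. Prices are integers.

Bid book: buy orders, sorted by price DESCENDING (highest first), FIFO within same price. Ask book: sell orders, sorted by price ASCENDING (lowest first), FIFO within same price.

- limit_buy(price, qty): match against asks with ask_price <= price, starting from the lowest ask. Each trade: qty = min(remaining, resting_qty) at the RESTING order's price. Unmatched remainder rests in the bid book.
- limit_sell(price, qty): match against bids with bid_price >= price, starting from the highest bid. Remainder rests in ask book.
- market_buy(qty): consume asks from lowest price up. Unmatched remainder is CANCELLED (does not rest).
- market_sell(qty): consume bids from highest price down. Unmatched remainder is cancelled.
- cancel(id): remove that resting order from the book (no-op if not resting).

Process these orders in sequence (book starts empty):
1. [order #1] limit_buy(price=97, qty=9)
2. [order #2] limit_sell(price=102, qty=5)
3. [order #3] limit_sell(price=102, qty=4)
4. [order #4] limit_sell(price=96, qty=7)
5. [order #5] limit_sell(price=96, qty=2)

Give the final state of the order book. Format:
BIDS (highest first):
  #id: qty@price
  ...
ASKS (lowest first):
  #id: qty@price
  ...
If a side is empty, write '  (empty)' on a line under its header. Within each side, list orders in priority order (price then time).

Answer: BIDS (highest first):
  (empty)
ASKS (lowest first):
  #2: 5@102
  #3: 4@102

Derivation:
After op 1 [order #1] limit_buy(price=97, qty=9): fills=none; bids=[#1:9@97] asks=[-]
After op 2 [order #2] limit_sell(price=102, qty=5): fills=none; bids=[#1:9@97] asks=[#2:5@102]
After op 3 [order #3] limit_sell(price=102, qty=4): fills=none; bids=[#1:9@97] asks=[#2:5@102 #3:4@102]
After op 4 [order #4] limit_sell(price=96, qty=7): fills=#1x#4:7@97; bids=[#1:2@97] asks=[#2:5@102 #3:4@102]
After op 5 [order #5] limit_sell(price=96, qty=2): fills=#1x#5:2@97; bids=[-] asks=[#2:5@102 #3:4@102]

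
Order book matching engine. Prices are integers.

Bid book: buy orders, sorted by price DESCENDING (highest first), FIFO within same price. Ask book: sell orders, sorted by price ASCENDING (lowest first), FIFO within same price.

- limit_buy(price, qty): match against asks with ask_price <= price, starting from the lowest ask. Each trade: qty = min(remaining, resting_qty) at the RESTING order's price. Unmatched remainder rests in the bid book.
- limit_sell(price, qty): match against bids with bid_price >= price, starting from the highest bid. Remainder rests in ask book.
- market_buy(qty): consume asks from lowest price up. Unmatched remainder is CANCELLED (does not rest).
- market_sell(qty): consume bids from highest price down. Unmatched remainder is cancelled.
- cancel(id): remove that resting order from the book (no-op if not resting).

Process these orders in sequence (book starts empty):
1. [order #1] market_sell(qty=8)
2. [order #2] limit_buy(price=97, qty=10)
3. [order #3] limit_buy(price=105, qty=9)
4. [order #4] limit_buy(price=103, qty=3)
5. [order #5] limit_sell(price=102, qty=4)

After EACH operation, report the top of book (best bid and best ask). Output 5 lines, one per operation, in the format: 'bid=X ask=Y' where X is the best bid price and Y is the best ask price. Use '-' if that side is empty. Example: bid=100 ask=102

After op 1 [order #1] market_sell(qty=8): fills=none; bids=[-] asks=[-]
After op 2 [order #2] limit_buy(price=97, qty=10): fills=none; bids=[#2:10@97] asks=[-]
After op 3 [order #3] limit_buy(price=105, qty=9): fills=none; bids=[#3:9@105 #2:10@97] asks=[-]
After op 4 [order #4] limit_buy(price=103, qty=3): fills=none; bids=[#3:9@105 #4:3@103 #2:10@97] asks=[-]
After op 5 [order #5] limit_sell(price=102, qty=4): fills=#3x#5:4@105; bids=[#3:5@105 #4:3@103 #2:10@97] asks=[-]

Answer: bid=- ask=-
bid=97 ask=-
bid=105 ask=-
bid=105 ask=-
bid=105 ask=-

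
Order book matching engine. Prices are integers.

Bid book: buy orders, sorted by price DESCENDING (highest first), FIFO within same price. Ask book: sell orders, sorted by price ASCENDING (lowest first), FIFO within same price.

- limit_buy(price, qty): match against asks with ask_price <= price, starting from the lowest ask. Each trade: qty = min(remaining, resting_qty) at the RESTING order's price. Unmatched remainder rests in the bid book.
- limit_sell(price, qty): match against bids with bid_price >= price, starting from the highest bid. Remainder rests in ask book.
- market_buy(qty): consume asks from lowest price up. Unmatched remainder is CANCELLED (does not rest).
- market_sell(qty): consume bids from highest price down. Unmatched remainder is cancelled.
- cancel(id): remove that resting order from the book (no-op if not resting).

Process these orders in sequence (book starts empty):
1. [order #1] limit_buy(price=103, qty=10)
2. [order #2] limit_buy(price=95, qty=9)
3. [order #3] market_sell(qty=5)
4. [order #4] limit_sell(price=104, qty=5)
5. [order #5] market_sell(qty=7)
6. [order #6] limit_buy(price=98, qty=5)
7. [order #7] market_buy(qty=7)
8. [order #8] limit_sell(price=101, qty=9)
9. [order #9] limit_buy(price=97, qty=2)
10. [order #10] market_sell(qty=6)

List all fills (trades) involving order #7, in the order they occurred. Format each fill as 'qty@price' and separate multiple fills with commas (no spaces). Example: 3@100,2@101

Answer: 5@104

Derivation:
After op 1 [order #1] limit_buy(price=103, qty=10): fills=none; bids=[#1:10@103] asks=[-]
After op 2 [order #2] limit_buy(price=95, qty=9): fills=none; bids=[#1:10@103 #2:9@95] asks=[-]
After op 3 [order #3] market_sell(qty=5): fills=#1x#3:5@103; bids=[#1:5@103 #2:9@95] asks=[-]
After op 4 [order #4] limit_sell(price=104, qty=5): fills=none; bids=[#1:5@103 #2:9@95] asks=[#4:5@104]
After op 5 [order #5] market_sell(qty=7): fills=#1x#5:5@103 #2x#5:2@95; bids=[#2:7@95] asks=[#4:5@104]
After op 6 [order #6] limit_buy(price=98, qty=5): fills=none; bids=[#6:5@98 #2:7@95] asks=[#4:5@104]
After op 7 [order #7] market_buy(qty=7): fills=#7x#4:5@104; bids=[#6:5@98 #2:7@95] asks=[-]
After op 8 [order #8] limit_sell(price=101, qty=9): fills=none; bids=[#6:5@98 #2:7@95] asks=[#8:9@101]
After op 9 [order #9] limit_buy(price=97, qty=2): fills=none; bids=[#6:5@98 #9:2@97 #2:7@95] asks=[#8:9@101]
After op 10 [order #10] market_sell(qty=6): fills=#6x#10:5@98 #9x#10:1@97; bids=[#9:1@97 #2:7@95] asks=[#8:9@101]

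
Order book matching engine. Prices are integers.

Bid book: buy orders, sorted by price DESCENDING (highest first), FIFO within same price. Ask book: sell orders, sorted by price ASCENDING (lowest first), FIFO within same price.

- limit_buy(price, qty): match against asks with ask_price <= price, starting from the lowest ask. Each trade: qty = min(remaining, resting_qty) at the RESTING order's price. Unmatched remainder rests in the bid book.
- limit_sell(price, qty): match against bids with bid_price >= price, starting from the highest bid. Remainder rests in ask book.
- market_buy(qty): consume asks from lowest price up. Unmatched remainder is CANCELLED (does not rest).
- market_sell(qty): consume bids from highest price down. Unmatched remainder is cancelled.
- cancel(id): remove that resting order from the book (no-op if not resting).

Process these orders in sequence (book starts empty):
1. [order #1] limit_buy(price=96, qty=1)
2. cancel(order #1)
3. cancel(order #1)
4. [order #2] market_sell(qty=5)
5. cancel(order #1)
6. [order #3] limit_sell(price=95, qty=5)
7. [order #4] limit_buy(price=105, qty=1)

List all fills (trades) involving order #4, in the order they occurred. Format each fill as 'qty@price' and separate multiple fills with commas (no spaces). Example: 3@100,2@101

Answer: 1@95

Derivation:
After op 1 [order #1] limit_buy(price=96, qty=1): fills=none; bids=[#1:1@96] asks=[-]
After op 2 cancel(order #1): fills=none; bids=[-] asks=[-]
After op 3 cancel(order #1): fills=none; bids=[-] asks=[-]
After op 4 [order #2] market_sell(qty=5): fills=none; bids=[-] asks=[-]
After op 5 cancel(order #1): fills=none; bids=[-] asks=[-]
After op 6 [order #3] limit_sell(price=95, qty=5): fills=none; bids=[-] asks=[#3:5@95]
After op 7 [order #4] limit_buy(price=105, qty=1): fills=#4x#3:1@95; bids=[-] asks=[#3:4@95]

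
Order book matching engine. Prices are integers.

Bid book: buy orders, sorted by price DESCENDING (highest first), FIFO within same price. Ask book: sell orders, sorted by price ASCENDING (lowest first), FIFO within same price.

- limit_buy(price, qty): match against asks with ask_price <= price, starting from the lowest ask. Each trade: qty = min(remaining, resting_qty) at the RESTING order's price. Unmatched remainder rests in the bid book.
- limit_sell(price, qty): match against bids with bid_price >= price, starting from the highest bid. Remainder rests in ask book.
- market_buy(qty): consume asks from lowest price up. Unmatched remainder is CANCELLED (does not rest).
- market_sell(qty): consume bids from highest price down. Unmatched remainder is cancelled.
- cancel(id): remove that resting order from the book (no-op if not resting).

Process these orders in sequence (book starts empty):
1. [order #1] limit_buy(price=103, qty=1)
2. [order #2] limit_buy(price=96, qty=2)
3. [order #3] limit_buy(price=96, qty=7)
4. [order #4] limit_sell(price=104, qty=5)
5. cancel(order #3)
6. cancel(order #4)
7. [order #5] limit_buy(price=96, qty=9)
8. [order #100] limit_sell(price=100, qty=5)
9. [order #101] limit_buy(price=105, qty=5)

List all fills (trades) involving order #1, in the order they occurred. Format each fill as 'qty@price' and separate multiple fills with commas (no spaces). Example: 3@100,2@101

After op 1 [order #1] limit_buy(price=103, qty=1): fills=none; bids=[#1:1@103] asks=[-]
After op 2 [order #2] limit_buy(price=96, qty=2): fills=none; bids=[#1:1@103 #2:2@96] asks=[-]
After op 3 [order #3] limit_buy(price=96, qty=7): fills=none; bids=[#1:1@103 #2:2@96 #3:7@96] asks=[-]
After op 4 [order #4] limit_sell(price=104, qty=5): fills=none; bids=[#1:1@103 #2:2@96 #3:7@96] asks=[#4:5@104]
After op 5 cancel(order #3): fills=none; bids=[#1:1@103 #2:2@96] asks=[#4:5@104]
After op 6 cancel(order #4): fills=none; bids=[#1:1@103 #2:2@96] asks=[-]
After op 7 [order #5] limit_buy(price=96, qty=9): fills=none; bids=[#1:1@103 #2:2@96 #5:9@96] asks=[-]
After op 8 [order #100] limit_sell(price=100, qty=5): fills=#1x#100:1@103; bids=[#2:2@96 #5:9@96] asks=[#100:4@100]
After op 9 [order #101] limit_buy(price=105, qty=5): fills=#101x#100:4@100; bids=[#101:1@105 #2:2@96 #5:9@96] asks=[-]

Answer: 1@103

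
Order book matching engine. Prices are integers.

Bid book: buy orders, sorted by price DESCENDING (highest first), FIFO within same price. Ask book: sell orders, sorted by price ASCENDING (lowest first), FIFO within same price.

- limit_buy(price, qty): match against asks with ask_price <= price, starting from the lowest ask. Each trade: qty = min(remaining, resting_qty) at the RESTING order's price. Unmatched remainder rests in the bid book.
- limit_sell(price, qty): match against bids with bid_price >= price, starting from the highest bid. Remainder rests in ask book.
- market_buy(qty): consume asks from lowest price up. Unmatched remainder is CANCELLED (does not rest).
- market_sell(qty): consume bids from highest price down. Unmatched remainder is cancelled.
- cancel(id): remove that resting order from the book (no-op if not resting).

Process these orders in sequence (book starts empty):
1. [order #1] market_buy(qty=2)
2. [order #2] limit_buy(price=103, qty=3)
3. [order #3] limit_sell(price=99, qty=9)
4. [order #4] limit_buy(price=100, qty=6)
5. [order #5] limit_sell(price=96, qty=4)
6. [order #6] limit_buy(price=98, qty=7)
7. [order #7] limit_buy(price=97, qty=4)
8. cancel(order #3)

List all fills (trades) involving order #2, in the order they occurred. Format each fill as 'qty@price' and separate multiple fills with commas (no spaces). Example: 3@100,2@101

After op 1 [order #1] market_buy(qty=2): fills=none; bids=[-] asks=[-]
After op 2 [order #2] limit_buy(price=103, qty=3): fills=none; bids=[#2:3@103] asks=[-]
After op 3 [order #3] limit_sell(price=99, qty=9): fills=#2x#3:3@103; bids=[-] asks=[#3:6@99]
After op 4 [order #4] limit_buy(price=100, qty=6): fills=#4x#3:6@99; bids=[-] asks=[-]
After op 5 [order #5] limit_sell(price=96, qty=4): fills=none; bids=[-] asks=[#5:4@96]
After op 6 [order #6] limit_buy(price=98, qty=7): fills=#6x#5:4@96; bids=[#6:3@98] asks=[-]
After op 7 [order #7] limit_buy(price=97, qty=4): fills=none; bids=[#6:3@98 #7:4@97] asks=[-]
After op 8 cancel(order #3): fills=none; bids=[#6:3@98 #7:4@97] asks=[-]

Answer: 3@103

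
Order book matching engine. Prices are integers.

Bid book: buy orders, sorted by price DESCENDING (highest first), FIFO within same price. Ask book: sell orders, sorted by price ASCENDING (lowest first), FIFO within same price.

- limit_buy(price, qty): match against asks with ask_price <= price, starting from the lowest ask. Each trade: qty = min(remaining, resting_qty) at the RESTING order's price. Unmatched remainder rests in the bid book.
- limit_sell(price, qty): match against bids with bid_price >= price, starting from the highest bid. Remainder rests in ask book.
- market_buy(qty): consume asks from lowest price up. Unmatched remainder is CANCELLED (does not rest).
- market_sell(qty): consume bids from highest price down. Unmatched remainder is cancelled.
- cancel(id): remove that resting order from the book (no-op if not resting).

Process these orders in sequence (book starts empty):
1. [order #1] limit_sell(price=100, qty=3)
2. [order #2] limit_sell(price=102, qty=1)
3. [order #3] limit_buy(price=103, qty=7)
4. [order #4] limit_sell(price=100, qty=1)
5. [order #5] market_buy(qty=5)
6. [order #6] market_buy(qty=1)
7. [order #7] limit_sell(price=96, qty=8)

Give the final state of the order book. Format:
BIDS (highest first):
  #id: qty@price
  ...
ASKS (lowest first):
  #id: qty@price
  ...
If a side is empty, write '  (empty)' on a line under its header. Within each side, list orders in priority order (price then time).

After op 1 [order #1] limit_sell(price=100, qty=3): fills=none; bids=[-] asks=[#1:3@100]
After op 2 [order #2] limit_sell(price=102, qty=1): fills=none; bids=[-] asks=[#1:3@100 #2:1@102]
After op 3 [order #3] limit_buy(price=103, qty=7): fills=#3x#1:3@100 #3x#2:1@102; bids=[#3:3@103] asks=[-]
After op 4 [order #4] limit_sell(price=100, qty=1): fills=#3x#4:1@103; bids=[#3:2@103] asks=[-]
After op 5 [order #5] market_buy(qty=5): fills=none; bids=[#3:2@103] asks=[-]
After op 6 [order #6] market_buy(qty=1): fills=none; bids=[#3:2@103] asks=[-]
After op 7 [order #7] limit_sell(price=96, qty=8): fills=#3x#7:2@103; bids=[-] asks=[#7:6@96]

Answer: BIDS (highest first):
  (empty)
ASKS (lowest first):
  #7: 6@96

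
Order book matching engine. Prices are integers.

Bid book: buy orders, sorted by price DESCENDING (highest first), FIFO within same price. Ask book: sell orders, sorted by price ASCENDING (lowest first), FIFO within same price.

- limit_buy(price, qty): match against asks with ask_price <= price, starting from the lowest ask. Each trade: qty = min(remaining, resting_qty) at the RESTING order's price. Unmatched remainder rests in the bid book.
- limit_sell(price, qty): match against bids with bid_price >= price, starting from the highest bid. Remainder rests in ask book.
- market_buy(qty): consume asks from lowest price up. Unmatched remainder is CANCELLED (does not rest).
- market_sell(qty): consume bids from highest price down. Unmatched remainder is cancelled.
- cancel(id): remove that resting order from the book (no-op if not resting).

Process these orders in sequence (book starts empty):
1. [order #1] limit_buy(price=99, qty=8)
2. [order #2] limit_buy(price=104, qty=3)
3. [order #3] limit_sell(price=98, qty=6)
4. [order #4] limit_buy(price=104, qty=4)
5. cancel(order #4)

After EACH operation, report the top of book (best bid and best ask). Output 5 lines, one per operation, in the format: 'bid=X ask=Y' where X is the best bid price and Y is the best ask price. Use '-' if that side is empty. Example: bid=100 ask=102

After op 1 [order #1] limit_buy(price=99, qty=8): fills=none; bids=[#1:8@99] asks=[-]
After op 2 [order #2] limit_buy(price=104, qty=3): fills=none; bids=[#2:3@104 #1:8@99] asks=[-]
After op 3 [order #3] limit_sell(price=98, qty=6): fills=#2x#3:3@104 #1x#3:3@99; bids=[#1:5@99] asks=[-]
After op 4 [order #4] limit_buy(price=104, qty=4): fills=none; bids=[#4:4@104 #1:5@99] asks=[-]
After op 5 cancel(order #4): fills=none; bids=[#1:5@99] asks=[-]

Answer: bid=99 ask=-
bid=104 ask=-
bid=99 ask=-
bid=104 ask=-
bid=99 ask=-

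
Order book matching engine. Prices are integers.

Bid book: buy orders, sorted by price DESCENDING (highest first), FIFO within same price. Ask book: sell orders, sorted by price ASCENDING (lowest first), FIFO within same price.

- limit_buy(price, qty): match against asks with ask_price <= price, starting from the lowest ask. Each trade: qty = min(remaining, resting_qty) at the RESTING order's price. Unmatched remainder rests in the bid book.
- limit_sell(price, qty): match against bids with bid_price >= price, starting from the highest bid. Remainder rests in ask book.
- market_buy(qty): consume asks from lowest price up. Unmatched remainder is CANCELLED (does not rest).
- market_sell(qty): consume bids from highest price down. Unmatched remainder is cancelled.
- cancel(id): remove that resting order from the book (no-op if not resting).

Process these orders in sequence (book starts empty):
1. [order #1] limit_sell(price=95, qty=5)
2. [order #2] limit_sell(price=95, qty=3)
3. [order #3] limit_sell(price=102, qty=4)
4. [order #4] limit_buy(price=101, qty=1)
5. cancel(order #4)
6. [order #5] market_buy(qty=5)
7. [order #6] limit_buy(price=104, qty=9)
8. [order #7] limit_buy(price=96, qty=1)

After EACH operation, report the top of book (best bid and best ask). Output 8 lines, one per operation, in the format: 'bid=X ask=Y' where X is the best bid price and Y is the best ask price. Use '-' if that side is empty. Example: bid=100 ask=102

Answer: bid=- ask=95
bid=- ask=95
bid=- ask=95
bid=- ask=95
bid=- ask=95
bid=- ask=95
bid=104 ask=-
bid=104 ask=-

Derivation:
After op 1 [order #1] limit_sell(price=95, qty=5): fills=none; bids=[-] asks=[#1:5@95]
After op 2 [order #2] limit_sell(price=95, qty=3): fills=none; bids=[-] asks=[#1:5@95 #2:3@95]
After op 3 [order #3] limit_sell(price=102, qty=4): fills=none; bids=[-] asks=[#1:5@95 #2:3@95 #3:4@102]
After op 4 [order #4] limit_buy(price=101, qty=1): fills=#4x#1:1@95; bids=[-] asks=[#1:4@95 #2:3@95 #3:4@102]
After op 5 cancel(order #4): fills=none; bids=[-] asks=[#1:4@95 #2:3@95 #3:4@102]
After op 6 [order #5] market_buy(qty=5): fills=#5x#1:4@95 #5x#2:1@95; bids=[-] asks=[#2:2@95 #3:4@102]
After op 7 [order #6] limit_buy(price=104, qty=9): fills=#6x#2:2@95 #6x#3:4@102; bids=[#6:3@104] asks=[-]
After op 8 [order #7] limit_buy(price=96, qty=1): fills=none; bids=[#6:3@104 #7:1@96] asks=[-]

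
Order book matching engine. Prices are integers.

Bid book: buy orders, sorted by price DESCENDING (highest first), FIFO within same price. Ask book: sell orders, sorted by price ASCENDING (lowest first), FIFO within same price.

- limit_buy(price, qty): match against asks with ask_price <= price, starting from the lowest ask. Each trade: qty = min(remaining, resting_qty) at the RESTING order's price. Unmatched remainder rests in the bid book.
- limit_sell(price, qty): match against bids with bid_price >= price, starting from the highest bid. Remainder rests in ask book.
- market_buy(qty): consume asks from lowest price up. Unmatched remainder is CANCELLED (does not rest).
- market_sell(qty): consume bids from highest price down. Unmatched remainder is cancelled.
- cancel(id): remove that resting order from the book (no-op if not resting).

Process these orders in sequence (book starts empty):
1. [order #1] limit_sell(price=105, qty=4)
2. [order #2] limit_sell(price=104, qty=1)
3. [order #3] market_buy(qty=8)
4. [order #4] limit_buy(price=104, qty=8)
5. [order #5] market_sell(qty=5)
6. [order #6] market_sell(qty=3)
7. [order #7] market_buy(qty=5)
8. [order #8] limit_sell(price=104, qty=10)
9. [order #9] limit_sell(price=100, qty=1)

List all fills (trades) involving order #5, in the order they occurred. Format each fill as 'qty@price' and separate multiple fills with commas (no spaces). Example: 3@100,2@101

After op 1 [order #1] limit_sell(price=105, qty=4): fills=none; bids=[-] asks=[#1:4@105]
After op 2 [order #2] limit_sell(price=104, qty=1): fills=none; bids=[-] asks=[#2:1@104 #1:4@105]
After op 3 [order #3] market_buy(qty=8): fills=#3x#2:1@104 #3x#1:4@105; bids=[-] asks=[-]
After op 4 [order #4] limit_buy(price=104, qty=8): fills=none; bids=[#4:8@104] asks=[-]
After op 5 [order #5] market_sell(qty=5): fills=#4x#5:5@104; bids=[#4:3@104] asks=[-]
After op 6 [order #6] market_sell(qty=3): fills=#4x#6:3@104; bids=[-] asks=[-]
After op 7 [order #7] market_buy(qty=5): fills=none; bids=[-] asks=[-]
After op 8 [order #8] limit_sell(price=104, qty=10): fills=none; bids=[-] asks=[#8:10@104]
After op 9 [order #9] limit_sell(price=100, qty=1): fills=none; bids=[-] asks=[#9:1@100 #8:10@104]

Answer: 5@104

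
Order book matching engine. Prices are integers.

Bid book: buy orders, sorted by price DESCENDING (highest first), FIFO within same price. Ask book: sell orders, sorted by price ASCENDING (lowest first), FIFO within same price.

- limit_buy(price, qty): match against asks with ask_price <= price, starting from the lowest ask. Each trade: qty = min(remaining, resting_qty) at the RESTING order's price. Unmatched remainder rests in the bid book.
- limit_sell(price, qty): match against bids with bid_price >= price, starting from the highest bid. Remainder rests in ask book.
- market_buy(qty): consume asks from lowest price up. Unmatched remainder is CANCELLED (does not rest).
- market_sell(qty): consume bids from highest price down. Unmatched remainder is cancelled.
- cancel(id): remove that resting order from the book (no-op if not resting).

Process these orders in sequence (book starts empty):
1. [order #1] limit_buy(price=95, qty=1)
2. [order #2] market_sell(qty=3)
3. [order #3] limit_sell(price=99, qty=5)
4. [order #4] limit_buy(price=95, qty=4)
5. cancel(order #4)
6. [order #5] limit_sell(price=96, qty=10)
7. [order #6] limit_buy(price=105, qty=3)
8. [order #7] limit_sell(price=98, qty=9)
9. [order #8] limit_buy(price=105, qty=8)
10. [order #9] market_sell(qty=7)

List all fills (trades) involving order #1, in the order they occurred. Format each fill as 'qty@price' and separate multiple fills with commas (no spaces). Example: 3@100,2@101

After op 1 [order #1] limit_buy(price=95, qty=1): fills=none; bids=[#1:1@95] asks=[-]
After op 2 [order #2] market_sell(qty=3): fills=#1x#2:1@95; bids=[-] asks=[-]
After op 3 [order #3] limit_sell(price=99, qty=5): fills=none; bids=[-] asks=[#3:5@99]
After op 4 [order #4] limit_buy(price=95, qty=4): fills=none; bids=[#4:4@95] asks=[#3:5@99]
After op 5 cancel(order #4): fills=none; bids=[-] asks=[#3:5@99]
After op 6 [order #5] limit_sell(price=96, qty=10): fills=none; bids=[-] asks=[#5:10@96 #3:5@99]
After op 7 [order #6] limit_buy(price=105, qty=3): fills=#6x#5:3@96; bids=[-] asks=[#5:7@96 #3:5@99]
After op 8 [order #7] limit_sell(price=98, qty=9): fills=none; bids=[-] asks=[#5:7@96 #7:9@98 #3:5@99]
After op 9 [order #8] limit_buy(price=105, qty=8): fills=#8x#5:7@96 #8x#7:1@98; bids=[-] asks=[#7:8@98 #3:5@99]
After op 10 [order #9] market_sell(qty=7): fills=none; bids=[-] asks=[#7:8@98 #3:5@99]

Answer: 1@95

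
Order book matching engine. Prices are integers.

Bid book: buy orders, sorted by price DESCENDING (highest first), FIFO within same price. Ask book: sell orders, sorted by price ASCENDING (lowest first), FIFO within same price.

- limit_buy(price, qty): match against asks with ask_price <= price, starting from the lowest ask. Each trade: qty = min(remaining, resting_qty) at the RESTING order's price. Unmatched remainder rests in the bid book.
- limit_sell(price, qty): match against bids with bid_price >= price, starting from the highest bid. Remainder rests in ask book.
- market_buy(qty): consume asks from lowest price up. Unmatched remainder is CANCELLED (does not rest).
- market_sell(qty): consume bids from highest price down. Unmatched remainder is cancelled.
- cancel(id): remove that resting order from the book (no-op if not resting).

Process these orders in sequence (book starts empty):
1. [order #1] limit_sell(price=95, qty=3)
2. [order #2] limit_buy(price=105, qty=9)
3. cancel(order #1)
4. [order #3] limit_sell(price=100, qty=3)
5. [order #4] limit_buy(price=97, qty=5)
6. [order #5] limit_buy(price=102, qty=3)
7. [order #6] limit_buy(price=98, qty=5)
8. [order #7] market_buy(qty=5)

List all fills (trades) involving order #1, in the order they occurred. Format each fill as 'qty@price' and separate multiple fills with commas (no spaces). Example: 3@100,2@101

Answer: 3@95

Derivation:
After op 1 [order #1] limit_sell(price=95, qty=3): fills=none; bids=[-] asks=[#1:3@95]
After op 2 [order #2] limit_buy(price=105, qty=9): fills=#2x#1:3@95; bids=[#2:6@105] asks=[-]
After op 3 cancel(order #1): fills=none; bids=[#2:6@105] asks=[-]
After op 4 [order #3] limit_sell(price=100, qty=3): fills=#2x#3:3@105; bids=[#2:3@105] asks=[-]
After op 5 [order #4] limit_buy(price=97, qty=5): fills=none; bids=[#2:3@105 #4:5@97] asks=[-]
After op 6 [order #5] limit_buy(price=102, qty=3): fills=none; bids=[#2:3@105 #5:3@102 #4:5@97] asks=[-]
After op 7 [order #6] limit_buy(price=98, qty=5): fills=none; bids=[#2:3@105 #5:3@102 #6:5@98 #4:5@97] asks=[-]
After op 8 [order #7] market_buy(qty=5): fills=none; bids=[#2:3@105 #5:3@102 #6:5@98 #4:5@97] asks=[-]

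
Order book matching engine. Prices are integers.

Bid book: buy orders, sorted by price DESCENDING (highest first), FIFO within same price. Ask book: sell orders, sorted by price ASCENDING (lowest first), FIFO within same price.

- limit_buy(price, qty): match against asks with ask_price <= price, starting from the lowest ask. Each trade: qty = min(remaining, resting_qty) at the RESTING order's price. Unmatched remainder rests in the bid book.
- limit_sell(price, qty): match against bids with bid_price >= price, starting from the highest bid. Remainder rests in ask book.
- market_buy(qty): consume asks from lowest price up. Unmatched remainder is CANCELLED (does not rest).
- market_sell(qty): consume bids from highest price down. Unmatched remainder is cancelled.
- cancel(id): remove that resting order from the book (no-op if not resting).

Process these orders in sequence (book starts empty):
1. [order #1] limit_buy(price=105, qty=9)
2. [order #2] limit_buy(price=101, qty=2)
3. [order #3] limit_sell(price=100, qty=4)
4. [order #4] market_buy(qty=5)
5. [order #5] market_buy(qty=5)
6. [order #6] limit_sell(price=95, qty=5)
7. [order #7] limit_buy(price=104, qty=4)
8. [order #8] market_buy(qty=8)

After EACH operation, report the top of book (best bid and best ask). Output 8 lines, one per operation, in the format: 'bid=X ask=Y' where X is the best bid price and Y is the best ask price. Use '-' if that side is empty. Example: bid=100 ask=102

Answer: bid=105 ask=-
bid=105 ask=-
bid=105 ask=-
bid=105 ask=-
bid=105 ask=-
bid=101 ask=-
bid=104 ask=-
bid=104 ask=-

Derivation:
After op 1 [order #1] limit_buy(price=105, qty=9): fills=none; bids=[#1:9@105] asks=[-]
After op 2 [order #2] limit_buy(price=101, qty=2): fills=none; bids=[#1:9@105 #2:2@101] asks=[-]
After op 3 [order #3] limit_sell(price=100, qty=4): fills=#1x#3:4@105; bids=[#1:5@105 #2:2@101] asks=[-]
After op 4 [order #4] market_buy(qty=5): fills=none; bids=[#1:5@105 #2:2@101] asks=[-]
After op 5 [order #5] market_buy(qty=5): fills=none; bids=[#1:5@105 #2:2@101] asks=[-]
After op 6 [order #6] limit_sell(price=95, qty=5): fills=#1x#6:5@105; bids=[#2:2@101] asks=[-]
After op 7 [order #7] limit_buy(price=104, qty=4): fills=none; bids=[#7:4@104 #2:2@101] asks=[-]
After op 8 [order #8] market_buy(qty=8): fills=none; bids=[#7:4@104 #2:2@101] asks=[-]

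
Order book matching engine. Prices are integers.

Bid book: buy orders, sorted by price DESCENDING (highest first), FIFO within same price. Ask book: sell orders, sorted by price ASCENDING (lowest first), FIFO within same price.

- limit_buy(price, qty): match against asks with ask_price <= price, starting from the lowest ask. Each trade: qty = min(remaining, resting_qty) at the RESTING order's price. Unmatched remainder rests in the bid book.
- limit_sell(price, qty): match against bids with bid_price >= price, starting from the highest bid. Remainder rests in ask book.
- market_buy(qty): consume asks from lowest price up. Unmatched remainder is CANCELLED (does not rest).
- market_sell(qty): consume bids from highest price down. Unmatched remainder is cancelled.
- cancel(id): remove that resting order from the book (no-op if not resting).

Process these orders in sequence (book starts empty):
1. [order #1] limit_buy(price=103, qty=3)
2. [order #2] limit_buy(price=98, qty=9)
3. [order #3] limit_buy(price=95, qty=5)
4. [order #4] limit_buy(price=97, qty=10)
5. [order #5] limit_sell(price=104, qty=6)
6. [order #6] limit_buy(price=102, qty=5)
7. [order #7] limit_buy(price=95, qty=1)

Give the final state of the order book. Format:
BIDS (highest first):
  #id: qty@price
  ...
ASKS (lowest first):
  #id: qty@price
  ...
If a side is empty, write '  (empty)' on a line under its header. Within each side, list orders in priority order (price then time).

Answer: BIDS (highest first):
  #1: 3@103
  #6: 5@102
  #2: 9@98
  #4: 10@97
  #3: 5@95
  #7: 1@95
ASKS (lowest first):
  #5: 6@104

Derivation:
After op 1 [order #1] limit_buy(price=103, qty=3): fills=none; bids=[#1:3@103] asks=[-]
After op 2 [order #2] limit_buy(price=98, qty=9): fills=none; bids=[#1:3@103 #2:9@98] asks=[-]
After op 3 [order #3] limit_buy(price=95, qty=5): fills=none; bids=[#1:3@103 #2:9@98 #3:5@95] asks=[-]
After op 4 [order #4] limit_buy(price=97, qty=10): fills=none; bids=[#1:3@103 #2:9@98 #4:10@97 #3:5@95] asks=[-]
After op 5 [order #5] limit_sell(price=104, qty=6): fills=none; bids=[#1:3@103 #2:9@98 #4:10@97 #3:5@95] asks=[#5:6@104]
After op 6 [order #6] limit_buy(price=102, qty=5): fills=none; bids=[#1:3@103 #6:5@102 #2:9@98 #4:10@97 #3:5@95] asks=[#5:6@104]
After op 7 [order #7] limit_buy(price=95, qty=1): fills=none; bids=[#1:3@103 #6:5@102 #2:9@98 #4:10@97 #3:5@95 #7:1@95] asks=[#5:6@104]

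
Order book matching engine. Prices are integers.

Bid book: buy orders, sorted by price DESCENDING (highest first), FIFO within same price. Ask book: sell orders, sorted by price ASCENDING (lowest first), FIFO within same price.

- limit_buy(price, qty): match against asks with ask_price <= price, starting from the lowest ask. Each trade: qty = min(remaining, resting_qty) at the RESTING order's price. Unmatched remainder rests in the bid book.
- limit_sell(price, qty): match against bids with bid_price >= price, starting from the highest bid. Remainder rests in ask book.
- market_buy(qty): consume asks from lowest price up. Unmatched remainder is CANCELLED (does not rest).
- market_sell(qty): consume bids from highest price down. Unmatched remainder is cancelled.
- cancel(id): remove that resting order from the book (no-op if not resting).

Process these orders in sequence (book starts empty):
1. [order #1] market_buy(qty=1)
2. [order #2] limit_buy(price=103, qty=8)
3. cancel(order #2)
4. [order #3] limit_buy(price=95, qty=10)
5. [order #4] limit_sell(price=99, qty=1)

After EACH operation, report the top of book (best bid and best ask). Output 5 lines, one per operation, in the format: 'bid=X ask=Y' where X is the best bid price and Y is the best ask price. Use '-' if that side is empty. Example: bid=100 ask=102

Answer: bid=- ask=-
bid=103 ask=-
bid=- ask=-
bid=95 ask=-
bid=95 ask=99

Derivation:
After op 1 [order #1] market_buy(qty=1): fills=none; bids=[-] asks=[-]
After op 2 [order #2] limit_buy(price=103, qty=8): fills=none; bids=[#2:8@103] asks=[-]
After op 3 cancel(order #2): fills=none; bids=[-] asks=[-]
After op 4 [order #3] limit_buy(price=95, qty=10): fills=none; bids=[#3:10@95] asks=[-]
After op 5 [order #4] limit_sell(price=99, qty=1): fills=none; bids=[#3:10@95] asks=[#4:1@99]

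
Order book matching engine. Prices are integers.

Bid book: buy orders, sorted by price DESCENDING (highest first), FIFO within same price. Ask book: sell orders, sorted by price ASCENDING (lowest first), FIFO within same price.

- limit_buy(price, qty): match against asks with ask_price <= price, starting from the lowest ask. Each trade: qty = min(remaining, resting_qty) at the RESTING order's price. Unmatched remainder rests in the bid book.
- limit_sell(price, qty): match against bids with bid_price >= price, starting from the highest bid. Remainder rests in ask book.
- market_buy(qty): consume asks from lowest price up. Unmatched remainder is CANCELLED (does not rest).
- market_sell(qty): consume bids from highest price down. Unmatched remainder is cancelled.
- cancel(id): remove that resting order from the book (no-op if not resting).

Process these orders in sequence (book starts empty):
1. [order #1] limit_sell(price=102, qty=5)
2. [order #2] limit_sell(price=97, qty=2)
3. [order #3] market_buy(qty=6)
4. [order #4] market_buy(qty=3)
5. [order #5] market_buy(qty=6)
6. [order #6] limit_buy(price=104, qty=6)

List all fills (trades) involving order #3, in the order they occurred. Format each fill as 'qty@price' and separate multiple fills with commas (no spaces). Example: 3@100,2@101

Answer: 2@97,4@102

Derivation:
After op 1 [order #1] limit_sell(price=102, qty=5): fills=none; bids=[-] asks=[#1:5@102]
After op 2 [order #2] limit_sell(price=97, qty=2): fills=none; bids=[-] asks=[#2:2@97 #1:5@102]
After op 3 [order #3] market_buy(qty=6): fills=#3x#2:2@97 #3x#1:4@102; bids=[-] asks=[#1:1@102]
After op 4 [order #4] market_buy(qty=3): fills=#4x#1:1@102; bids=[-] asks=[-]
After op 5 [order #5] market_buy(qty=6): fills=none; bids=[-] asks=[-]
After op 6 [order #6] limit_buy(price=104, qty=6): fills=none; bids=[#6:6@104] asks=[-]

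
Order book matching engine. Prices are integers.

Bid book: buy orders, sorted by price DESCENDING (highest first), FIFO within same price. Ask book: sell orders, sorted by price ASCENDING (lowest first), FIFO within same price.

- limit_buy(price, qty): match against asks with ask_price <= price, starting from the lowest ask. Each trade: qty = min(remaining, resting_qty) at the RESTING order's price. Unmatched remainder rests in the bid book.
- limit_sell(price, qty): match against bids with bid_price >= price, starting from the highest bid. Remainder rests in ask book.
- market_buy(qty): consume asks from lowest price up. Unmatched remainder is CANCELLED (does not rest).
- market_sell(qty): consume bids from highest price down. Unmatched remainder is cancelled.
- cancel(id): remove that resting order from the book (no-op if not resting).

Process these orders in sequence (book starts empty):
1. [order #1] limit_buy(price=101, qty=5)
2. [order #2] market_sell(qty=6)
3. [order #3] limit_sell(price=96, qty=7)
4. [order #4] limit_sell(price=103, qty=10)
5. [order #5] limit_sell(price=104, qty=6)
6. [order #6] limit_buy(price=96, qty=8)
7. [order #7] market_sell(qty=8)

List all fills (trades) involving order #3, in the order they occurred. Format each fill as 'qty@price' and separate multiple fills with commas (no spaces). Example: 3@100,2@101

After op 1 [order #1] limit_buy(price=101, qty=5): fills=none; bids=[#1:5@101] asks=[-]
After op 2 [order #2] market_sell(qty=6): fills=#1x#2:5@101; bids=[-] asks=[-]
After op 3 [order #3] limit_sell(price=96, qty=7): fills=none; bids=[-] asks=[#3:7@96]
After op 4 [order #4] limit_sell(price=103, qty=10): fills=none; bids=[-] asks=[#3:7@96 #4:10@103]
After op 5 [order #5] limit_sell(price=104, qty=6): fills=none; bids=[-] asks=[#3:7@96 #4:10@103 #5:6@104]
After op 6 [order #6] limit_buy(price=96, qty=8): fills=#6x#3:7@96; bids=[#6:1@96] asks=[#4:10@103 #5:6@104]
After op 7 [order #7] market_sell(qty=8): fills=#6x#7:1@96; bids=[-] asks=[#4:10@103 #5:6@104]

Answer: 7@96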